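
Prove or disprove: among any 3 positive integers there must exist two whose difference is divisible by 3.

No, the set {3, 4, 5} is a counterexample.

Consider the 3 integers 3, 4, 5. They lie in distinct residue classes modulo 3, since 3 ≤ 3.
No two share a residue, so no pair has difference divisible by 3; the claim fails for this set.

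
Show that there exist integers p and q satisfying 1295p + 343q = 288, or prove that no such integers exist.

There are no such integers.

Any value of 1295p + 343q is a multiple of gcd(1295, 343) = 7.
But 288 = 7·41 + 1, so 7 ∤ 288.
So the equation is unsolvable over ℤ.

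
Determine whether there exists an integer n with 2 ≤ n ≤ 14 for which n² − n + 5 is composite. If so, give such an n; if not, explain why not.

At n = 10: 10² − 10 + 5 = 95 = 5·19, which is composite.

n = 10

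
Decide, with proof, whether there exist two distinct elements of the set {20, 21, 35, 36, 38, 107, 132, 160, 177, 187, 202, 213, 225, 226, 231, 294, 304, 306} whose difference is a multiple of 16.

20 and 36 are such a pair.

Both 20 and 36 leave remainder 4 on division by 16; their difference 16 = 1·16 is a multiple of 16.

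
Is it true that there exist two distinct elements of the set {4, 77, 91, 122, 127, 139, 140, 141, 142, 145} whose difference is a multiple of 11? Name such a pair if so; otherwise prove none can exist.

Two integers differ by a multiple of 11 exactly when they have the same residue mod 11. The residues are 4↦4, 77↦0, 91↦3, 122↦1, 127↦6, 139↦7, 140↦8, 141↦9, 142↦10, 145↦2.
All 10 residues are distinct, so no two elements differ by a multiple of 11.

There is no such pair.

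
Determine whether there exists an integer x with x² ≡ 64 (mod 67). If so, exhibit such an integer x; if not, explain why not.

x = 8

Take x = 8. Then 8² = 64, and since 0 ≤ 64 < 67 this is already reduced: 8² ≡ 64 (mod 67).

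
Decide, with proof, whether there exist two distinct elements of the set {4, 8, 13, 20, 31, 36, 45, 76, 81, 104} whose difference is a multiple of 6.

Both 4 and 76 leave remainder 4 on division by 6; their difference 72 = 12·6 is a multiple of 6.

4 and 76 are such a pair.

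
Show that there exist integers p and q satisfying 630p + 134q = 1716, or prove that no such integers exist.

p = 4, q = -6

Since gcd(630, 134) = 2 and 1716 = 2·858, Bézout's identity guarantees a solution.
Dividing through by 2 reduces the equation to 315p + 67q = 858.
Dividing repeatedly: 315 = 4·67 + 47, 67 = 1·47 + 20, 47 = 2·20 + 7, 20 = 2·7 + 6, 7 = 1·6 + 1, 6 = 6·1 + 0.
Back-substituting, 1 = 7 − 1·6 = 7 − (20 − 2·7) = −20 + 3·7 = −20 + 3·(47 − 2·20) = 3·47 − 7·20 = 3·47 − 7·(67 − 1·47) = −7·67 + 10·47 = −7·67 + 10·(315 − 4·67) = 10·315 − 47·67; that is, 315·10 + 67·(-47) = 1.
Times 858: 315·8580 + 67·(-40326) = 858, so (8580, -40326) solves it.
The general solution is p = 8580 + 67k, q = -40326 − 315k; taking k = -128 gives the smaller pair p = 4, q = -6.
Indeed 630·4 + 134·(-6) = 2520 − 804 = 1716.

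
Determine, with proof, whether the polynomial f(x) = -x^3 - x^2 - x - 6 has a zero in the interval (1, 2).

Evaluate at the endpoints: f(1) = -9, f(2) = -20 — same sign (negative).
The derivative f'(x) = -3x^2 - 2x - 1 is a quadratic with discriminant (-2)² − 4·(-3)·(-1) = -8 < 0; it never vanishes, so it is always negative (sign of the leading coefficient).
Hence f is strictly decreasing on ℝ, and in particular on [1, 2]. A strictly monotone function with same-sign endpoint values stays negative on the whole interval, so f has no zero in (1, 2).

f has no root in that interval.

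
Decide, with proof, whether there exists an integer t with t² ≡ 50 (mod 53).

53 is prime, so by Euler's criterion 50 is a square mod 53 iff 50^((53−1)/2) = 50^26 ≡ 1 (mod 53).
Repeated squaring mod 53: 50^2 = 2500 ≡ 9; 50^4 ≡ 9² = 81 ≡ 28; 50^8 ≡ 28² = 784 ≡ 42; 50^16 ≡ 42² = 1764 ≡ 15.
Since 26 = 16 + 8 + 2, 50^26 ≡ 15 · 42 · 9; multiplying out mod 53: 15·42 = 630 ≡ 47, then 47·9 = 423 ≡ 52. Thus 50^26 ≡ 52 ≡ −1 (mod 53).
The value −1 means 50 is a non-residue modulo 53, so t² ≡ 50 (mod 53) is impossible.

No, no such integer exists.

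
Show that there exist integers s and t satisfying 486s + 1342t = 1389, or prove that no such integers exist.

No, no such integers exist.

gcd(486, 1342) = 2, so every integer of the form 486s + 1342t is a multiple of 2.
However 1389 leaves remainder 1 on division by 2.
Hence no integers s, t satisfy the equation.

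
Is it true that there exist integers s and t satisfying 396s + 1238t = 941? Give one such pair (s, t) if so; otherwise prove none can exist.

Any value of 396s + 1238t is a multiple of gcd(396, 1238) = 2.
But 941 = 2·470 + 1, so 2 ∤ 941.
Hence no integers s, t satisfy the equation.

There are no such integers.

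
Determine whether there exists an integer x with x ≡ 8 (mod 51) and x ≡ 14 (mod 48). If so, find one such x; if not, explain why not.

x = 110

The moduli are not coprime: gcd(51, 48) = 3. Compatibility requires 3 ∣ (14 − 8) = 6, which holds, so solutions exist.
List candidates x ≡ 8 (mod 51): 8, 59, 110. Modulo 48 these are 8, 11, 14; 110 gives 14 as required.
Verify: 110 = 2·51 + 8 and 110 = 2·48 + 14. ✓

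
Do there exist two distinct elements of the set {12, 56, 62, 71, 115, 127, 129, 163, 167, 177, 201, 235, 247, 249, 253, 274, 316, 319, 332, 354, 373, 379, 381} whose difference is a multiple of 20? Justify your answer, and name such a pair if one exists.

Both 12 and 332 leave remainder 12 on division by 20; their difference 320 = 16·20 is a multiple of 20.

The pair (12, 332) works.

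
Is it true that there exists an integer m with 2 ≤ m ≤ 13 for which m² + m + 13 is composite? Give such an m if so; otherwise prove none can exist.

m = 3

At m = 3: 3² + 3 + 13 = 25 = 5·5, which is composite.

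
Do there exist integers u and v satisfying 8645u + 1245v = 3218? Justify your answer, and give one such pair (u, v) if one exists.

Any value of 8645u + 1245v is a multiple of gcd(8645, 1245) = 5.
But 3218 = 5·643 + 3, so 5 ∤ 3218.
Therefore 8645u + 1245v = 3218 has no solution in integers.

No, no such integers exist.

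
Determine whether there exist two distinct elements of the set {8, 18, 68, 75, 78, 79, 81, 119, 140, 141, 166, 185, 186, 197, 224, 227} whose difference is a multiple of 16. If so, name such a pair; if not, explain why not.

Residues mod 16: 8↦8, 18↦2, 68↦4, 75↦11, 78↦14, 79↦15, 81↦1, 119↦7, 140↦12, 141↦13, 166↦6, 185↦9, 186↦10, 197↦5, 224↦0, 227↦3.
No residue repeats among the 16 elements, so no pair has difference ≡ 0 (mod 16).

There is no such pair.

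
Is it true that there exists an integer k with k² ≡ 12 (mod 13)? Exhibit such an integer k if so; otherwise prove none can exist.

k = 5 works: 5² = 25, and 25 − 12 = 13 = 1·13.

k = 5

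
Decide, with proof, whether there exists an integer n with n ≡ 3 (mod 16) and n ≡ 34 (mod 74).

There is no such integer.

gcd(16, 74) = 2. If n ≡ 3 (mod 16) and n ≡ 34 (mod 74), then n ≡ 3 (mod 2) and n ≡ 34 (mod 2).
These are incompatible: 3 − 34 = -31 is not divisible by 2.
Hence the system has no solution.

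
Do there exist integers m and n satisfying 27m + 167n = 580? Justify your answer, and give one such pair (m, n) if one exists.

m = 139, n = -19

Since gcd(27, 167) = 1, every integer is an integer combination of 27 and 167.
Dividing repeatedly: 167 = 6·27 + 5, 27 = 5·5 + 2, 5 = 2·2 + 1, 2 = 2·1 + 0.
Working back up the chain: 1 = 5 − 2·2 = 5 − 2·(27 − 5·5) = −2·27 + 11·5 = −2·27 + 11·(167 − 6·27) = 11·167 − 68·27. So 27·(-68) + 167·11 = 1.
Times 580: 27·(-39440) + 167·6380 = 580, so (-39440, 6380) solves it.
Adding 237·167 to m and subtracting 237·27 from n gives the tidier solution (139, -19).
Indeed 27·139 + 167·(-19) = 3753 − 3173 = 580.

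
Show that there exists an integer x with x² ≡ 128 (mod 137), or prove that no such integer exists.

x = 26

Take x = 26. Then 26² = 676 = 4·137 + 128, so 26² ≡ 128 (mod 137).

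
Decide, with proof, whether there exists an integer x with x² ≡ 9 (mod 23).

Take x = 20. Then 20² = 400 = 17·23 + 9, so 20² ≡ 9 (mod 23).

x = 20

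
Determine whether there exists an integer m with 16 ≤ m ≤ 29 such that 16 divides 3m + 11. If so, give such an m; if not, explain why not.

For m = 16, 17, …, 22 the values 59, 62, 65, 68, 71, 74, 77 are not multiples of 16. Try m = 23: 3·23 + 11 = 80 = 5·16, which is divisible by 16.

m = 23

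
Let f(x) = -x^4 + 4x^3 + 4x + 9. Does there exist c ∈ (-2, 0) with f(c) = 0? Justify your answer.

f(-2) = -47 and f(0) = 9, which have opposite signs.
As a polynomial, f is continuous on every closed interval.
The Intermediate Value Theorem then guarantees some c ∈ (-2, 0) with f(c) = 0.

Such a root exists.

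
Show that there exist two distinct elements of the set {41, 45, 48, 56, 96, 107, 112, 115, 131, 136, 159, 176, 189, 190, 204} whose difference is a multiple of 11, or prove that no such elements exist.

Yes: 41 and 96.

Reduce each element mod 11: 41↦8, 45↦1, 48↦4, 56↦1, 96↦8, 107↦8, 112↦2, 115↦5, 131↦10, 136↦4, 159↦5, 176↦0, 189↦2, 190↦3, 204↦6. The residue 8 repeats (at 41 and 96), and 96 − 41 = 55 = 5·11.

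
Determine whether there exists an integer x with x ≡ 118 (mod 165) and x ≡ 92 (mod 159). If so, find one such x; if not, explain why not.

Reduce both congruences modulo 3, which divides 165 and 159: they say x ≡ 118 (mod 3) and x ≡ 92 (mod 3).
But 118 mod 3 = 1 while 92 mod 3 = 2, a contradiction.
Therefore no such x exists.

There is no such integer.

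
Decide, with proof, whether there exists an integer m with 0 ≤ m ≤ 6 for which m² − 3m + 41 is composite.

m = 1

At m = 1: 1² − 3·1 + 41 = 39 = 3·13, which is composite.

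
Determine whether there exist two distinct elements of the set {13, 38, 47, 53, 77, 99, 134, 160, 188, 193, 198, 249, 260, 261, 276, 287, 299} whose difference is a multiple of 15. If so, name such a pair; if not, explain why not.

Yes: 13 and 193.

Reduce each element mod 15: 13↦13, 38↦8, 47↦2, 53↦8, 77↦2, 99↦9, 134↦14, 160↦10, 188↦8, 193↦13, 198↦3, 249↦9, 260↦5, 261↦6, 276↦6, 287↦2, 299↦14. The residue 13 repeats (at 13 and 193), and 193 − 13 = 180 = 12·15.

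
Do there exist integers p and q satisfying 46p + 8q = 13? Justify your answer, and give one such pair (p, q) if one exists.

No, no such integers exist.

gcd(46, 8) = 2, so every integer of the form 46p + 8q is a multiple of 2.
But 13 = 2·6 + 1, so 2 ∤ 13.
Hence no integers p, q satisfy the equation.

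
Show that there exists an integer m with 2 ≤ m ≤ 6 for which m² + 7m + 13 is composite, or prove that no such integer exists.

At m = 6: 6² + 7·6 + 13 = 91 = 7·13, which is composite.

m = 6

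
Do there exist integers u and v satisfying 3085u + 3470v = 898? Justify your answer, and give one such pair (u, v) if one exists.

Both 3085 and 3470 are divisible by gcd(3085, 3470) = 5, hence so is any combination 3085u + 3470v.
However 898 leaves remainder 3 on division by 5.
Hence no integers u, v satisfy the equation.

No, no such integers exist.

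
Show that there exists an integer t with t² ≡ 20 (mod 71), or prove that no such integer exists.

t = 34 works: 34² = 1156, and 1156 − 20 = 1136 = 16·71.

t = 34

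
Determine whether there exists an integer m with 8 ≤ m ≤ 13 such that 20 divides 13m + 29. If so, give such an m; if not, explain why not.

The values of 13m + 29 for m = 8, 9, …, 13 are 133, 146, 159, 172, 185, 198; reduced mod 20 these are 13, 6, 19, 12, 5, 18.
Since 0 is absent from this list, 20 ∤ 13m + 29 for every m with 8 ≤ m ≤ 13.

There is no such integer m in that range.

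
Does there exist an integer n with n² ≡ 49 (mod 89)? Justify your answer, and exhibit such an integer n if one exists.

n = 7

Take n = 7. Then 7² = 49, and since 0 ≤ 49 < 89 this is already reduced: 7² ≡ 49 (mod 89).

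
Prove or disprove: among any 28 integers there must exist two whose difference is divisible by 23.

Partition the integers by their residue mod 23; there are 23 classes.
With 28 integers and only 23 classes, the pigeonhole principle forces two of them, say a and b, into the same class.
Equal remainders mean a − b ≡ 0 (mod 23), so 23 divides their difference.

Yes.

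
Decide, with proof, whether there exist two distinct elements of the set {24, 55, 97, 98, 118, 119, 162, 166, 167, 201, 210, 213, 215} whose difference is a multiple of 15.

No, no such pair exists.

Two integers differ by a multiple of 15 exactly when they have the same residue mod 15. The residues are 24↦9, 55↦10, 97↦7, 98↦8, 118↦13, 119↦14, 162↦12, 166↦1, 167↦2, 201↦6, 210↦0, 213↦3, 215↦5.
All 13 residues are distinct, so no two elements differ by a multiple of 15.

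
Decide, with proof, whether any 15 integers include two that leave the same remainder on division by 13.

There are exactly 13 possible remainders on division by 13.
Placing 15 integers into 13 classes, some class receives at least two — say a and b.
That is, a and b leave the same remainder on division by 13, as claimed.

True.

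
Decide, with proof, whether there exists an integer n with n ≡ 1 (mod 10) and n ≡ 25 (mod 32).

gcd(10, 32) = 2. A simultaneous solution exists iff 1 ≡ 25 (mod 2); here 1 mod 2 = 1 = 25 mod 2, so it does.
Put n = 1 + 10t, so we need 10t ≡ 24 (mod 32), equivalently (divide by 2) 5t ≡ 12 (mod 16).
Note 5·13 = 65 ≡ 1 (mod 16) (as 65 − 1 = 4·16), so 5⁻¹ ≡ 13.
Multiplying by 13: t ≡ 13·12 = 156 ≡ 12 (mod 16).
Then n = 1 + 10·12 = 121.
Verify: 121 = 12·10 + 1 and 121 = 3·32 + 25. ✓

n = 121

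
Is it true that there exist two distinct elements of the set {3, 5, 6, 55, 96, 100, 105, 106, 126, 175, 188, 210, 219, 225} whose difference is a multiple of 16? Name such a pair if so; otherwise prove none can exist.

Residues mod 16: 3↦3, 5↦5, 6↦6, 55↦7, 96↦0, 100↦4, 105↦9, 106↦10, 126↦14, 175↦15, 188↦12, 210↦2, 219↦11, 225↦1.
These 14 residues are pairwise different, hence no difference of two elements is divisible by 16.

There is no such pair.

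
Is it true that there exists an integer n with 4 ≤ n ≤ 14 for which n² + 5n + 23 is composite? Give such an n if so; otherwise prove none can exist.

At n = 14: 14² + 5·14 + 23 = 289 = 17·17, which is composite.

n = 14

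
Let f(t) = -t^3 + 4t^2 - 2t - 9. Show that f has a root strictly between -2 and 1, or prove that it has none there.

Yes, f has a root in the interval.

f(-2) = 19 and f(1) = -8, which have opposite signs.
f is continuous everywhere (it is a polynomial), in particular on [-2, 1].
By the Intermediate Value Theorem, f takes the value 0 somewhere in the open interval.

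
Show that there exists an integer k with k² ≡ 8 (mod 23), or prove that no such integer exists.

Take k = 13. Then 13² = 169 = 7·23 + 8, so 13² ≡ 8 (mod 23).

k = 13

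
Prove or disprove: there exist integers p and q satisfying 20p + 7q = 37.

20 and 7 are coprime, so 20p + 7q ranges over all of ℤ.
Euclidean algorithm: 20 = 2·7 + 6, 7 = 1·6 + 1, 6 = 6·1 + 0.
Unwinding: 1 = 7 − 1·6 = 7 − (20 − 2·7) = −20 + 3·7, i.e. 20·(-1) + 7·3 = 1.
Times 37: 20·(-37) + 7·111 = 37, so (-37, 111) solves it.
Shifting by a multiple of (7, −20) keeps it a solution: p = -37 + 6·7 = 5, q = 111 − 6·20 = -9.
Check: 20·5 + 7·(-9) = 100 − 63 = 37. ✓

p = 5, q = -9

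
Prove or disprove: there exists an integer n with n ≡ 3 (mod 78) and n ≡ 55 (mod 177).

Reduce both congruences modulo 3, which divides 78 and 177: they say n ≡ 3 (mod 3) and n ≡ 55 (mod 3).
But 3 mod 3 = 0 while 55 mod 3 = 1, a contradiction.
Therefore no such n exists.

No, no such integer exists.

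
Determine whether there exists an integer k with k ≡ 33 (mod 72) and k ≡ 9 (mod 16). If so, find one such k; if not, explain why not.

Here gcd(72, 16) = 8, and both 33 and 9 leave remainder 1 mod 8, so the system is consistent.
List candidates k ≡ 33 (mod 72): 33, 105. Modulo 16 these are 1, 9; 105 gives 9 as required.
Verify: 105 = 1·72 + 33 and 105 = 6·16 + 9. ✓

k = 105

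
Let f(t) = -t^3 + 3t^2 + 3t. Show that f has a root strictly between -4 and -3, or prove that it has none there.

f has no root in that interval.

f(-4) = 100 and f(-3) = 45, both positive, so a sign-change argument is unavailable; we show f keeps this sign on the whole interval.
Shift to the endpoint -3: with t = -3 − u (0 < u < 1), one computes f(-3 − u) = u^3 + 12u^2 + 42u + 45.
The nonzero coefficients here are all positive, so for u > 0 every term is positive (or zero), and the constant term 45 is strictly positive.
So f is strictly positive on (-4, -3); no root exists in the interval.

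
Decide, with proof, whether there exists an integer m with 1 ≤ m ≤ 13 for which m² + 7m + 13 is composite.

At m = 4: 4² + 7·4 + 13 = 57 = 3·19, which is composite.

m = 4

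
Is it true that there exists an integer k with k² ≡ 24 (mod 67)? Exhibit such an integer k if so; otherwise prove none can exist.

k = 15 works: 15² = 225, and 225 − 24 = 201 = 3·67.

k = 15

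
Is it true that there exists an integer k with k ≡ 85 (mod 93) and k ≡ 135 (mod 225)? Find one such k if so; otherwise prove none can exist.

Both moduli are multiples of 3 = gcd(93, 225), so any solution would satisfy k ≡ 85 and k ≡ 135 modulo 3 simultaneously.
However 85 ≡ 1 and 135 ≡ 0 (mod 3), and 1 ≠ 0.
Therefore no such k exists.

No, no such integer exists.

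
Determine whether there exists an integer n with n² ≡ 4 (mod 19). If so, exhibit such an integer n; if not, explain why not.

Take n = 17. Then 17² = 289 = 15·19 + 4, so 17² ≡ 4 (mod 19).

n = 17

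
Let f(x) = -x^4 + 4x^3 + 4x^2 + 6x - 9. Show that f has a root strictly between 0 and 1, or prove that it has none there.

f(0) = -9 and f(1) = 4, which have opposite signs.
As a polynomial, f is continuous on every closed interval.
By the Intermediate Value Theorem, f takes the value 0 somewhere in the open interval.

Such a root exists.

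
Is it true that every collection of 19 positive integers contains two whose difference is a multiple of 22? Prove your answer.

Try 19 consecutive integers, 54, 55, …, 72. Their remainders mod 22 are 10, 11, 12, 13, 14, 15, 16, 17, 18, 19, 20, 21, 0, 1, 2, 3, 4, 5, 6 — pairwise different, as any 19 ≤ 22 consecutive integers have distinct residues.
The differences between them range over 1, …, 18, none of which is divisible by 22.

No, the set {54, 55, 56, 57, 58, 59, 60, 61, 62, 63, 64, 65, 66, 67, 68, 69, 70, 71, 72} is a counterexample.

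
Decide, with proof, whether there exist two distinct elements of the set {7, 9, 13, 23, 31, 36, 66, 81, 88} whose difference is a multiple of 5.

Yes: 13 and 23.

13 mod 5 = 3 and 23 mod 5 = 3, so 23 − 13 = 10 = 2·5.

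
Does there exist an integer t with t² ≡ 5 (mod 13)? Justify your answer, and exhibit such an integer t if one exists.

No, no such integer exists.

Computing t² mod 13 for t = 0, 1, …, 6 (enough, by the symmetry t ↦ 13 − t) gives 0, 1, 4, 9, 3, 12, 10.
The set of squares mod 13 is therefore {0, 1, 3, 4, 9, 10, 12}, which does not contain 5.
Hence no integer t has t² ≡ 5 (mod 13).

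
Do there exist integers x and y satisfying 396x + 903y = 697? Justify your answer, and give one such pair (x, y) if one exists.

There are no such integers.

gcd(396, 903) = 3, so every integer of the form 396x + 903y is a multiple of 3.
But 697 is not a multiple of 3 (it leaves remainder 1).
So the equation is unsolvable over ℤ.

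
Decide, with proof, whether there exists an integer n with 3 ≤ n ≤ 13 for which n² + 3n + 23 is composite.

At n = 13: 13² + 3·13 + 23 = 231 = 3·77, which is composite.

n = 13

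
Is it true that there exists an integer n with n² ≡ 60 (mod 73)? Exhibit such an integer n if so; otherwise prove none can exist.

No, no such integer exists.

73 is prime, so by Euler's criterion 60 is a square mod 73 iff 60^((73−1)/2) = 60^36 ≡ 1 (mod 73).
Repeated squaring mod 73: 60^2 = 3600 ≡ 23; 60^4 ≡ 23² = 529 ≡ 18; 60^8 ≡ 18² = 324 ≡ 32; 60^16 ≡ 32² = 1024 ≡ 2; 60^32 ≡ 2² = 4 ≡ 4.
Since 36 = 32 + 4, 60^36 ≡ 4 · 18; multiplying out mod 73: 4·18 = 72 ≡ 72. Thus 60^36 ≡ 72 ≡ −1 (mod 73).
By Euler's criterion 60 is a quadratic non-residue mod 73: no n satisfies n² ≡ 60 (mod 73).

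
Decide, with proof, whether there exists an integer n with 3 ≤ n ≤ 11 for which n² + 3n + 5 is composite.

At n = 11: 11² + 3·11 + 5 = 159 = 3·53, which is composite.

n = 11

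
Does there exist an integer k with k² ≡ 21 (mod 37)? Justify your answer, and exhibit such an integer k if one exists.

k = 13

Take k = 13. Then 13² = 169 = 4·37 + 21, so 13² ≡ 21 (mod 37).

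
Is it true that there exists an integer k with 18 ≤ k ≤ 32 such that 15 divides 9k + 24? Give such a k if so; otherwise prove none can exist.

Try k = 19: 9·19 + 24 = 195 = 13·15, which is divisible by 15.

k = 19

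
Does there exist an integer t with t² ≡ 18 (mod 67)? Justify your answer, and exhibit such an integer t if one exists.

No such integer exists.

Apply Euler's criterion with the prime 67: 18 is a quadratic residue iff 18^33 ≡ 1 (mod 67), and a non-residue iff it is ≡ −1.
Squaring successively (mod 67): 18^2 = 324 ≡ 56; 18^4 ≡ 56² = 3136 ≡ 54; 18^8 ≡ 54² = 2916 ≡ 35; 18^16 ≡ 35² = 1225 ≡ 19; 18^32 ≡ 19² = 361 ≡ 26.
Since 33 = 32 + 1, 18^33 ≡ 26 · 18; multiplying out mod 67: 26·18 = 468 ≡ 66. Thus 18^33 ≡ 66 ≡ −1 (mod 67).
By Euler's criterion 18 is a quadratic non-residue mod 67: no t satisfies t² ≡ 18 (mod 67).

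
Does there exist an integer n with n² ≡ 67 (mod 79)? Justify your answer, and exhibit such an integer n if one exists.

n = 64 works: 64² = 4096, and 4096 − 67 = 4029 = 51·79.

n = 64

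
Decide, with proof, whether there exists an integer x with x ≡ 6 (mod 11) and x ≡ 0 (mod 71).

x = 710

Since 11 and 71 share no common factor, CRT says the pair of congruences has a solution (unique mod 781).
Any solution of the first congruence is x = 6 + 11t; substituting into the second, 11t ≡ 0 − 6 ≡ 65 (mod 71).
Invert 11 mod 71 by the Euclidean algorithm: 71 = 6·11 + 5, 11 = 2·5 + 1, 5 = 5·1 + 0; back-substituting, 1 = 11 − 2·5 = 11 − 2·(71 − 6·11) = −2·71 + 13·11. Hence 11·13 ≡ 1, so 11⁻¹ ≡ 13 (mod 71).
Multiplying by 13: t ≡ 13·65 = 845 ≡ 64 (mod 71).
With t = 64: x = 6 + 11·64 = 710.
Check: 710 mod 11 = 6, 710 mod 71 = 0. ✓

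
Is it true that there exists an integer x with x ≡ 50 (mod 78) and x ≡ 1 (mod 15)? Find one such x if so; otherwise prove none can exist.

gcd(78, 15) = 3. If x ≡ 50 (mod 78) and x ≡ 1 (mod 15), then x ≡ 50 (mod 3) and x ≡ 1 (mod 3).
These are incompatible: 50 − 1 = 49 is not divisible by 3.
Therefore no such x exists.

There is no such integer.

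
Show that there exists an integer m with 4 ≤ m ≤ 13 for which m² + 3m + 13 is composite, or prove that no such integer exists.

At m = 10: 10² + 3·10 + 13 = 143 = 11·13, which is composite.

m = 10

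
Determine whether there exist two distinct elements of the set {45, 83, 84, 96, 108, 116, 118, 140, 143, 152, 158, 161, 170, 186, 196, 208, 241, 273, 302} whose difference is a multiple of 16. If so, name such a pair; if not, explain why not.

Yes: 84 and 116.

Reduce each element mod 16: 45↦13, 83↦3, 84↦4, 96↦0, 108↦12, 116↦4, 118↦6, 140↦12, 143↦15, 152↦8, 158↦14, 161↦1, 170↦10, 186↦10, 196↦4, 208↦0, 241↦1, 273↦1, 302↦14. The residue 4 repeats (at 84 and 116), and 116 − 84 = 32 = 2·16.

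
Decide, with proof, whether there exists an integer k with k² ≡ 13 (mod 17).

k = 9

k = 9 works: 9² = 81, and 81 − 13 = 68 = 4·17.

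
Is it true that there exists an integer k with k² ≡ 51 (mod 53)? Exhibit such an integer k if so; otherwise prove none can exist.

There is no such integer.

53 is prime, so by Euler's criterion 51 is a square mod 53 iff 51^((53−1)/2) = 51^26 ≡ 1 (mod 53).
Squaring successively (mod 53): 51^2 = 2601 ≡ 4; 51^4 ≡ 4² = 16 ≡ 16; 51^8 ≡ 16² = 256 ≡ 44; 51^16 ≡ 44² = 1936 ≡ 28.
Since 26 = 16 + 8 + 2, 51^26 ≡ 28 · 44 · 4; multiplying out mod 53: 28·44 = 1232 ≡ 13, then 13·4 = 52 ≡ 52. Thus 51^26 ≡ 52 ≡ −1 (mod 53).
The value −1 means 51 is a non-residue modulo 53, so k² ≡ 51 (mod 53) is impossible.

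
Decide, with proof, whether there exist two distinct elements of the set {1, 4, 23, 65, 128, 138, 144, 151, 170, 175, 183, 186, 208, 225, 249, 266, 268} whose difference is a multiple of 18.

No such pair exists.

Residues mod 18: 1↦1, 4↦4, 23↦5, 65↦11, 128↦2, 138↦12, 144↦0, 151↦7, 170↦8, 175↦13, 183↦3, 186↦6, 208↦10, 225↦9, 249↦15, 266↦14, 268↦16.
No residue repeats among the 17 elements, so no pair has difference ≡ 0 (mod 18).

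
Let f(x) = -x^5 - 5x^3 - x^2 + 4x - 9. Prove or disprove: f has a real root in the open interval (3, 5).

f(3) = -384 and f(5) = -3764, both negative, so a sign-change argument is unavailable; we show f keeps this sign on the whole interval.
Substitute x = 3 + u, where 0 < u < 2 on the interval. Expanding, f(3 + u) = -u^5 - 15u^4 - 95u^3 - 316u^2 - 542u - 384.
The nonzero coefficients here are all negative, so for u > 0 every term is negative (or zero), and the constant term -384 is strictly negative.
So f is strictly negative on (3, 5); no root exists in the interval.

No such root exists.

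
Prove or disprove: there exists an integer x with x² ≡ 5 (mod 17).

There is no such integer.

Computing x² mod 17 for x = 0, 1, …, 8 (enough, by the symmetry x ↦ 17 − x) gives 0, 1, 4, 9, 16, 8, 2, 15, 13.
The set of squares mod 17 is therefore {0, 1, 2, 4, 8, 9, 13, 15, 16}, which does not contain 5.
Therefore x² ≡ 5 (mod 17) has no solution.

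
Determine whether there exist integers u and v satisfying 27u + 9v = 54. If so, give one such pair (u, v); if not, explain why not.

gcd(27, 9) = 9, and 9 divides 54, so integer solutions exist.
Dividing through by 9 reduces the equation to 3u + 1v = 6.
With a unit coefficient on v, (u, v) = (0, 6) is an immediate solution.
Indeed 27·0 + 9·6 = 0 + 54 = 54.

u = 0, v = 6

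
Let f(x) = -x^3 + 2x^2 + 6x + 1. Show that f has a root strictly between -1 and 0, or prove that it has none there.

f(-1) = -2 and f(0) = 1, which have opposite signs.
f is continuous everywhere (it is a polynomial), in particular on [-1, 0].
By the Intermediate Value Theorem, f takes the value 0 somewhere in the open interval.

Such a root exists.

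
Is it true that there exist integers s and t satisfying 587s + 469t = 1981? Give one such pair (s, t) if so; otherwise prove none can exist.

s = 140, t = -171

587 and 469 are coprime, so 587s + 469t ranges over all of ℤ.
Dividing repeatedly: 587 = 1·469 + 118, 469 = 3·118 + 115, 118 = 1·115 + 3, 115 = 38·3 + 1, 3 = 3·1 + 0.
Working back up the chain: 1 = 115 − 38·3 = 115 − 38·(118 − 1·115) = −38·118 + 39·115 = −38·118 + 39·(469 − 3·118) = 39·469 − 155·118 = 39·469 − 155·(587 − 1·469) = −155·587 + 194·469. So 587·(-155) + 469·194 = 1.
Scaling by 1981 gives the particular solution (s, t) = (-307055, 384314).
Shifting by a multiple of (469, −587) keeps it a solution: s = -307055 + 655·469 = 140, t = 384314 − 655·587 = -171.
Indeed 587·140 + 469·(-171) = 82180 − 80199 = 1981.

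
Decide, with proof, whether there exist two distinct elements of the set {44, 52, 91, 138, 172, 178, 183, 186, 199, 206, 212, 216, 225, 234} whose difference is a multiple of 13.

Yes: 52 and 91.

Both 52 and 91 leave remainder 0 on division by 13; their difference 39 = 3·13 is a multiple of 13.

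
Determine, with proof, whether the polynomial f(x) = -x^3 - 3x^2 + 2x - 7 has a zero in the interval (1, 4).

No such root exists.

f(1) = -9 and f(4) = -111, both negative, so a sign-change argument is unavailable; we show f keeps this sign on the whole interval.
Substitute x = 1 + u, where 0 < u < 3 on the interval. Expanding, f(1 + u) = -u^3 - 6u^2 - 7u - 9.
All 4 nonzero coefficients of this polynomial in u are negative; hence for u > 0 the value is a sum of negative terms (the constant -9 among them).
Therefore f(x) < 0 throughout (1, 4), and f has no zero there.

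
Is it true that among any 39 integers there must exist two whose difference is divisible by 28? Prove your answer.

There are exactly 28 possible remainders on division by 28.
With 39 integers and only 28 classes, the pigeonhole principle forces two of them, say a and b, into the same class.
Their difference a − b is then a multiple of 28.

Yes.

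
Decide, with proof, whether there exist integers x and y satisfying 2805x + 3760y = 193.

There are no such integers.

Any value of 2805x + 3760y is a multiple of gcd(2805, 3760) = 5.
But 193 is not a multiple of 5 (it leaves remainder 3).
So the equation is unsolvable over ℤ.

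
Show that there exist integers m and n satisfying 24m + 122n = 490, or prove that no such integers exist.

m = 56, n = -7

Every value of 24m + 122n is a multiple of gcd(24, 122) = 2; since 2 ∣ 490, solutions exist.
Dividing through by 2 reduces the equation to 12m + 61n = 245.
Run the Euclidean algorithm on 61 and 12: 61 = 5·12 + 1, 12 = 12·1 + 0.
Unwinding: 1 = 61 − 5·12, i.e. 12·(-5) + 61·1 = 1.
Scaling by 245 gives the particular solution (m, n) = (-1225, 245).
Adding 21·61 to m and subtracting 21·12 from n gives the tidier solution (56, -7).
Indeed 24·56 + 122·(-7) = 1344 − 854 = 490.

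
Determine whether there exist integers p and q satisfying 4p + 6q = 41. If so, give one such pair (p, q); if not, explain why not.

No such integers exist.

gcd(4, 6) = 2, so every integer of the form 4p + 6q is a multiple of 2.
But 41 is not a multiple of 2 (it leaves remainder 1).
Therefore 4p + 6q = 41 has no solution in integers.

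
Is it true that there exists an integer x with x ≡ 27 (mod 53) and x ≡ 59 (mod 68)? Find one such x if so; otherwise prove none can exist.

Since 53 and 68 share no common factor, CRT says the pair of congruences has a solution (unique mod 3604).
Any solution of the first congruence is x = 27 + 53t; substituting into the second, 53t ≡ 59 − 27 ≡ 32 (mod 68).
Note 53·9 = 477 ≡ 1 (mod 68) (as 477 − 1 = 7·68), so 53⁻¹ ≡ 9.
Therefore t ≡ 9·32 = 288 ≡ 16 (mod 68).
Taking t = 16 gives x = 27 + 53·16 = 875.
Check: 875 mod 53 = 27, 875 mod 68 = 59. ✓

x = 875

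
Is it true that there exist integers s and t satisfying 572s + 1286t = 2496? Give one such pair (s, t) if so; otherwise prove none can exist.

gcd(572, 1286) = 2, and 2 divides 2496, so integer solutions exist.
Dividing through by 2 reduces the equation to 286s + 643t = 1248.
Run the Euclidean algorithm on 643 and 286: 643 = 2·286 + 71, 286 = 4·71 + 2, 71 = 35·2 + 1, 2 = 2·1 + 0.
Back-substituting, 1 = 71 − 35·2 = 71 − 35·(286 − 4·71) = −35·286 + 141·71 = −35·286 + 141·(643 − 2·286) = 141·643 − 317·286; that is, 286·(-317) + 643·141 = 1.
Multiplying through by 1248: s = (-317)·1248 = -395616, t = 141·1248 = 175968 is a solution.
Shifting by a multiple of (643, −286) keeps it a solution: s = -395616 + 616·643 = 472, t = 175968 − 616·286 = -208.
Check: 572·472 + 1286·(-208) = 269984 − 267488 = 2496. ✓

s = 472, t = -208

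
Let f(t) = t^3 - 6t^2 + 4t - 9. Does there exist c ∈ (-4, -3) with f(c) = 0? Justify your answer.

No such root exists.

f(-4) = -185 and f(-3) = -102, both negative, so a sign-change argument is unavailable; we show f keeps this sign on the whole interval.
Shift to the endpoint -3: with t = -3 − u (0 < u < 1), one computes f(-3 − u) = -u^3 - 15u^2 - 67u - 102.
All 4 nonzero coefficients of this polynomial in u are negative; hence for u > 0 the value is a sum of negative terms (the constant -102 among them).
Therefore f(t) < 0 throughout (-4, -3), and f has no zero there.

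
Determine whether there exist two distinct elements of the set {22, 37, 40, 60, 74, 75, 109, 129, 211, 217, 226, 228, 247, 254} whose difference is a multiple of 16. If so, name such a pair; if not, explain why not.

No, no such pair exists.

Two integers differ by a multiple of 16 exactly when they have the same residue mod 16. The residues are 22↦6, 37↦5, 40↦8, 60↦12, 74↦10, 75↦11, 109↦13, 129↦1, 211↦3, 217↦9, 226↦2, 228↦4, 247↦7, 254↦14.
These 14 residues are pairwise different, hence no difference of two elements is divisible by 16.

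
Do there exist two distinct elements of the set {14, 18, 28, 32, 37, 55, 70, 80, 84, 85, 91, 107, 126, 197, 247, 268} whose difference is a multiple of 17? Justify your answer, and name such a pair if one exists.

Residues mod 17: 14↦14, 18↦1, 28↦11, 32↦15, 37↦3, 55↦4, 70↦2, 80↦12, 84↦16, 85↦0, 91↦6, 107↦5, 126↦7, 197↦10, 247↦9, 268↦13.
All 16 residues are distinct, so no two elements differ by a multiple of 17.

There is no such pair.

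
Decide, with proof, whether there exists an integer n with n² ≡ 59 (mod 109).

There is no such integer.

Apply Euler's criterion with the prime 109: 59 is a quadratic residue iff 59^54 ≡ 1 (mod 109), and a non-residue iff it is ≡ −1.
Repeated squaring mod 109: 59^2 = 3481 ≡ 102; 59^4 ≡ 102² = 10404 ≡ 49; 59^8 ≡ 49² = 2401 ≡ 3; 59^16 ≡ 3² = 9 ≡ 9; 59^32 ≡ 9² = 81 ≡ 81.
Since 54 = 32 + 16 + 4 + 2, 59^54 ≡ 81 · 9 · 49 · 102; multiplying out mod 109: 81·9 = 729 ≡ 75, then 75·49 = 3675 ≡ 78, then 78·102 = 7956 ≡ 108. Thus 59^54 ≡ 108 ≡ −1 (mod 109).
The value −1 means 59 is a non-residue modulo 109, so n² ≡ 59 (mod 109) is impossible.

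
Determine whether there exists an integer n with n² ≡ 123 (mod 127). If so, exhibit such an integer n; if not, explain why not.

No, no such integer exists.

Apply Euler's criterion with the prime 127: 123 is a quadratic residue iff 123^63 ≡ 1 (mod 127), and a non-residue iff it is ≡ −1.
Repeated squaring mod 127: 123^2 = 15129 ≡ 16; 123^4 ≡ 16² = 256 ≡ 2; 123^8 ≡ 2² = 4 ≡ 4; 123^16 ≡ 4² = 16 ≡ 16; 123^32 ≡ 16² = 256 ≡ 2.
Since 63 = 32 + 16 + 8 + 4 + 2 + 1, 123^63 ≡ 2 · 16 · 4 · 2 · 16 · 123; multiplying out mod 127: 2·16 = 32 ≡ 32, then 32·4 = 128 ≡ 1, then 1·2 = 2 ≡ 2, then 2·16 = 32 ≡ 32, then 32·123 = 3936 ≡ 126. Thus 123^63 ≡ 126 ≡ −1 (mod 127).
By Euler's criterion 123 is a quadratic non-residue mod 127: no n satisfies n² ≡ 123 (mod 127).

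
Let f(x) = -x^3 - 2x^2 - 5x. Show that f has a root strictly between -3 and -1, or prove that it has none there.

f(-3) = 24 and f(-1) = 4, both positive.
The derivative f'(x) = -3x^2 - 4x - 5 is a quadratic with discriminant (-4)² − 4·(-3)·(-5) = -44 < 0; it never vanishes, so it is always negative (sign of the leading coefficient).
Hence f is strictly decreasing on ℝ, and in particular on [-3, -1]. A strictly monotone function with same-sign endpoint values stays positive on the whole interval, so f has no zero in (-3, -1).

No such root exists.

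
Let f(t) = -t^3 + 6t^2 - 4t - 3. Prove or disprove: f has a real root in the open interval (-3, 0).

f(-3) = 90 and f(0) = -3, which have opposite signs.
Since f is a polynomial it is continuous on [-3, 0].
By the Intermediate Value Theorem, f takes the value 0 somewhere in the open interval.

Such a root exists.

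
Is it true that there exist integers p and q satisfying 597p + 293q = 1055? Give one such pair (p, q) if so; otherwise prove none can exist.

597 and 293 are coprime, so 597p + 293q ranges over all of ℤ.
Run the Euclidean algorithm on 597 and 293: 597 = 2·293 + 11, 293 = 26·11 + 7, 11 = 1·7 + 4, 7 = 1·4 + 3, 4 = 1·3 + 1, 3 = 3·1 + 0.
Unwinding: 1 = 4 − 1·3 = 4 − (7 − 1·4) = −7 + 2·4 = −7 + 2·(11 − 1·7) = 2·11 − 3·7 = 2·11 − 3·(293 − 26·11) = −3·293 + 80·11 = −3·293 + 80·(597 − 2·293) = 80·597 − 163·293, i.e. 597·80 + 293·(-163) = 1.
Multiplying through by 1055: p = 80·1055 = 84400, q = (-163)·1055 = -171965 is a solution.
Subtracting 288·293 from p and adding 288·597 to q gives the tidier solution (16, -29).
Check: 597·16 + 293·(-29) = 9552 − 8497 = 1055. ✓

p = 16, q = -29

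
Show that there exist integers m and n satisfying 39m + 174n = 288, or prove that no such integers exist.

Every value of 39m + 174n is a multiple of gcd(39, 174) = 3; since 3 ∣ 288, solutions exist.
Dividing through by 3 reduces the equation to 13m + 58n = 96.
Euclidean algorithm: 58 = 4·13 + 6, 13 = 2·6 + 1, 6 = 6·1 + 0.
Back-substituting, 1 = 13 − 2·6 = 13 − 2·(58 − 4·13) = −2·58 + 9·13; that is, 13·9 + 58·(-2) = 1.
Times 96: 13·864 + 58·(-192) = 96, so (864, -192) solves it.
Subtracting 14·58 from m and adding 14·13 to n gives the tidier solution (52, -10).
Check: 39·52 + 174·(-10) = 2028 − 1740 = 288. ✓

m = 52, n = -10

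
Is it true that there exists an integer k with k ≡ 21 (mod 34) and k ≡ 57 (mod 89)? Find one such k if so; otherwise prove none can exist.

The moduli 34 and 89 are coprime, so by the Chinese Remainder Theorem a unique solution modulo 3026 exists.
Write k = 21 + 34t and require 21 + 34t ≡ 57 (mod 89), i.e. 34t ≡ 36 (mod 89).
Note 34·55 = 1870 ≡ 1 (mod 89) (as 1870 − 1 = 21·89), so 34⁻¹ ≡ 55.
Therefore t ≡ 55·36 = 1980 ≡ 22 (mod 89).
Taking t = 22 gives k = 21 + 34·22 = 769.
Verify: 769 = 22·34 + 21 and 769 = 8·89 + 57. ✓

k = 769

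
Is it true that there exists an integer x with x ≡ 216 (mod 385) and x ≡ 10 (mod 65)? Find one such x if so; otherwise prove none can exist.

There is no such integer.

Both moduli are multiples of 5 = gcd(385, 65), so any solution would satisfy x ≡ 216 and x ≡ 10 modulo 5 simultaneously.
However 216 ≡ 1 and 10 ≡ 0 (mod 5), and 1 ≠ 0.
Hence the system has no solution.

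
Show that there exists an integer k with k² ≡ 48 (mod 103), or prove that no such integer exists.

103 is prime, so by Euler's criterion 48 is a square mod 103 iff 48^((103−1)/2) = 48^51 ≡ 1 (mod 103).
Squaring successively (mod 103): 48^2 = 2304 ≡ 38; 48^4 ≡ 38² = 1444 ≡ 2; 48^8 ≡ 2² = 4 ≡ 4; 48^16 ≡ 4² = 16 ≡ 16; 48^32 ≡ 16² = 256 ≡ 50.
Since 51 = 32 + 16 + 2 + 1, 48^51 ≡ 50 · 16 · 38 · 48; multiplying out mod 103: 50·16 = 800 ≡ 79, then 79·38 = 3002 ≡ 15, then 15·48 = 720 ≡ 102. Thus 48^51 ≡ 102 ≡ −1 (mod 103).
By Euler's criterion 48 is a quadratic non-residue mod 103: no k satisfies k² ≡ 48 (mod 103).

There is no such integer.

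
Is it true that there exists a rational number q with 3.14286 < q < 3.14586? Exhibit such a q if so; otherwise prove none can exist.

q = 151/48

Look for a denominator N such that an integer falls strictly between N·3.14286 and N·3.14586. N = 48 works: 48·3.14286 = 150.85728 < 151 < 151.00128 = 48·3.14586.
Dividing back, 3.14286 < 151/48 < 3.14586, and 151/48 is rational.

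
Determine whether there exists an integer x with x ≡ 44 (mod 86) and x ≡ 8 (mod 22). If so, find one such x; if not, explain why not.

x = 646

gcd(86, 22) = 2. A simultaneous solution exists iff 44 ≡ 8 (mod 2); here 44 mod 2 = 0 = 8 mod 2, so it does.
List candidates x ≡ 44 (mod 86): 44, 130, 216, 302, 388, 474, 560, 646. Modulo 22 these are 0, 20, 18, 16, 14, 12, 10, 8; 646 gives 8 as required.
Indeed 646 ≡ 44 (mod 86) and 646 ≡ 8 (mod 22).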